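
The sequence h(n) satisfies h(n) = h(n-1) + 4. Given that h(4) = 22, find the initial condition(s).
h(4) = h(0) + 4·4, so h(0) = 22 - 16 = 6.

h(0) = 6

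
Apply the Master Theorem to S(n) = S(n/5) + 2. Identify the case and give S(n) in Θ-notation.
Master Theorem template: S(n) = a·S(n/b) + f(n).
Here: a=1, b=5, f(n)=2
Compute log_b(a) = log_5(1) = 0.
f(n) = 2 = Θ(1). Case 2: S(n) = Θ(log n).

Case 2: S(n) = Θ(log n)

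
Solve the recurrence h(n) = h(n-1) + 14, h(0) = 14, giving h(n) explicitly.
Recurrence: h(n) = h(n-1) + 14, initial: h(0) = 14.
Each step adds 14, so h(n) = h(0) + 14n = 14n + 14.

h(n) = 14n + 14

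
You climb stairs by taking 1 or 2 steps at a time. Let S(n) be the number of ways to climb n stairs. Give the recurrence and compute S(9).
Condition on the size of the last step (1 to 2): before it there were n-1, …, n-2 stairs climbed, and these cases are disjoint, so S(n) = S(n-1) + S(n-2) (Fibonacci-type sequence).
Initial conditions by direct count (compositions of i into parts ≤ 2): S(1) = 1; S(2) = 2.
Iterating the recurrence: S(3) = 3, S(4) = 5, S(5) = 8, S(6) = 13, S(7) = 21, S(8) = 34, S(9) = 55.

S(n) = S(n-1) + S(n-2), S(1) = 1, S(2) = 2; S(9) = 55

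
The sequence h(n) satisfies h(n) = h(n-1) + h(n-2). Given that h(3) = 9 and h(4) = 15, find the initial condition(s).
Work backwards using h(k) = h(k+2) - h(k+1):
h(2) = h(4) - h(3) = 15 - 9 = 6
h(1) = h(3) - h(2) = 9 - 6 = 3
h(0) = h(2) - h(1) = 6 - 3 = 3

h(0) = 3, h(1) = 3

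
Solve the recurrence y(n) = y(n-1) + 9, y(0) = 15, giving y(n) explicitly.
Recurrence: y(n) = y(n-1) + 9, initial: y(0) = 15.
Each step adds 9, so y(n) = y(0) + 9n = 9n + 15.

y(n) = 9n + 15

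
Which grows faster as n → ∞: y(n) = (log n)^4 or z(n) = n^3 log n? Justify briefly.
Comparing growth rates:
Growth-rate hierarchy: log n ≺ any polynomial ≺ any exponential cⁿ (c>1) ≺ n! ≺ nⁿ.
polynomial degree 3 (with log factor) dominates polylogarithmic (log n)^4 asymptotically.

z(n) grows faster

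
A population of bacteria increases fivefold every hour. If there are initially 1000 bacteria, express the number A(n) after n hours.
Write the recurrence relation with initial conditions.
Each hour multiplies the count by 5, so the count after n hours depends only on the count after n-1 hours: A(n) = 5 × A(n-1). The starting count gives A(0) = 1000.
Unrolling n times gives the closed form A(n) = 1000 × 5ⁿ.

A(n) = 5 × A(n-1), A(0) = 1000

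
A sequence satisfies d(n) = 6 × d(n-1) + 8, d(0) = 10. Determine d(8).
Computing step by step:
d(0) = 10
d(1) = 6 × 10 + 8 = 68
d(2) = 6 × 68 + 8 = 416
d(3) = 6 × 416 + 8 = 2504
d(4) = 6 × 2504 + 8 = 15032
d(5) = 6 × 15032 + 8 = 90200
d(6) = 6 × 90200 + 8 = 541208
d(7) = 6 × 541208 + 8 = 3247256
d(8) = 6 × 3247256 + 8 = 19483544

19483544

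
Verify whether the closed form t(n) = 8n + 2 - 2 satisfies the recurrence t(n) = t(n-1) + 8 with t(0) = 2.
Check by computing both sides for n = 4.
From the recurrence with t(0) = 2:
  t(0) = 2, t(1) = 10, t(2) = 18, t(3) = 26, t(4) = 34
  so the recurrence gives t(4) = 34.
From the proposed closed form t(n) = 8n + 2 - 2:
  t(4) = 32.
The recurrence gives 34 but the closed form gives 32, so the closed form does not satisfy the recurrence.

No, the closed form is incorrect.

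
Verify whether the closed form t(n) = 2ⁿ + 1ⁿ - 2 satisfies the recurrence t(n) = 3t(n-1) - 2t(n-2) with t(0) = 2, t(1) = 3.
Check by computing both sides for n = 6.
From the recurrence with t(0) = 2, t(1) = 3:
  t(0) = 2, t(1) = 3, t(2) = 5, t(3) = 9, t(4) = 17, t(5) = 33, t(6) = 65
  so the recurrence gives t(6) = 65.
From the proposed closed form t(n) = 2ⁿ + 1ⁿ - 2:
  t(6) = 63.
The recurrence gives 65 but the closed form gives 63, so the closed form does not satisfy the recurrence.

No, the closed form is incorrect.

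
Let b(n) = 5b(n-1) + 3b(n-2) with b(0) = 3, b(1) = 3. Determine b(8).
Computing the sequence terms:
3, 3, 24, 129, 717, 3972, 22011, 121971, 675888

675888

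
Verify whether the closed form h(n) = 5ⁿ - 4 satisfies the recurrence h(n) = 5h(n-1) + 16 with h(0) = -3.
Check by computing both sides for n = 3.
From the recurrence with h(0) = -3:
  h(0) = -3, h(1) = 1, h(2) = 21, h(3) = 121
  so the recurrence gives h(3) = 121.
From the proposed closed form h(n) = 5ⁿ - 4:
  h(3) = 121.
Both sides give 121 at n = 3, and the initial condition(s) match, so the closed form is consistent.

Yes, the closed form is correct.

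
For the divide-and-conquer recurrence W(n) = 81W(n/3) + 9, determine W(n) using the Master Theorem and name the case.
Master Theorem template: W(n) = a·W(n/b) + f(n).
Here: a=81, b=3, f(n)=9
Compute log_b(a) = log_3(81) = 4.
f(n) = 9 = O(n^(4-ε)) with ε = 4. Case 1: W(n) = Θ(n^log_b(a)) = Θ(n^4).

Case 1: W(n) = Θ(n^4)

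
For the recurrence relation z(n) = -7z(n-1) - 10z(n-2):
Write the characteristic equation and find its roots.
Substitute z(n) = rⁿ and divide through by rⁿ⁻²: r² + 7r + 10 = 0
Factor: (r + 2)(r + 5) = 0, so r = -2, -5.
General solution: z(n) = A·(-2)ⁿ + B·(-5)ⁿ

Characteristic: r² + 7r + 10 = 0, Roots: r = -2, -5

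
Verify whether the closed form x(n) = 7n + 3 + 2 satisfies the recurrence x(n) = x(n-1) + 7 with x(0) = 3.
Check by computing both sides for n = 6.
From the recurrence with x(0) = 3:
  x(0) = 3, x(1) = 10, x(2) = 17, x(3) = 24, x(4) = 31, x(5) = 38, x(6) = 45
  so the recurrence gives x(6) = 45.
From the proposed closed form x(n) = 7n + 3 + 2:
  x(6) = 47.
The recurrence gives 45 but the closed form gives 47, so the closed form does not satisfy the recurrence.

No, the closed form is incorrect.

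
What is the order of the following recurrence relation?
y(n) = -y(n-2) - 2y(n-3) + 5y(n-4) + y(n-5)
The order is the largest lag k for which y(n-k) appears. Here the deepest term is y(n-5), so the order is 5.

Order 5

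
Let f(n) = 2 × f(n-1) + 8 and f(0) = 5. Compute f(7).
Computing step by step:
f(0) = 5
f(1) = 2 × 5 + 8 = 18
f(2) = 2 × 18 + 8 = 44
f(3) = 2 × 44 + 8 = 96
f(4) = 2 × 96 + 8 = 200
f(5) = 2 × 200 + 8 = 408
f(6) = 2 × 408 + 8 = 824
f(7) = 2 × 824 + 8 = 1656

1656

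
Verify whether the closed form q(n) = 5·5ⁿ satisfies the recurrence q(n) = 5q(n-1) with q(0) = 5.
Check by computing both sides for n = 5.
From the recurrence with q(0) = 5:
  q(0) = 5, q(1) = 25, q(2) = 125, q(3) = 625, q(4) = 3125, q(5) = 15625
  so the recurrence gives q(5) = 15625.
From the proposed closed form q(n) = 5·5ⁿ:
  q(5) = 15625.
Both sides give 15625 at n = 5, and the initial condition(s) match, so the closed form is consistent.

Yes, the closed form is correct.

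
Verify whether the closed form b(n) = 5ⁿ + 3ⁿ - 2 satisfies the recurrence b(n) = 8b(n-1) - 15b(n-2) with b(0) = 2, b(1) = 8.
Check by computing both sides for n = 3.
From the recurrence with b(0) = 2, b(1) = 8:
  b(0) = 2, b(1) = 8, b(2) = 34, b(3) = 152
  so the recurrence gives b(3) = 152.
From the proposed closed form b(n) = 5ⁿ + 3ⁿ - 2:
  b(3) = 150.
The recurrence gives 152 but the closed form gives 150, so the closed form does not satisfy the recurrence.

No, the closed form is incorrect.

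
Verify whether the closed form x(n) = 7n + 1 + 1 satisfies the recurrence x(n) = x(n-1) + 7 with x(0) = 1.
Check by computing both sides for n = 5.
From the recurrence with x(0) = 1:
  x(0) = 1, x(1) = 8, x(2) = 15, x(3) = 22, x(4) = 29, x(5) = 36
  so the recurrence gives x(5) = 36.
From the proposed closed form x(n) = 7n + 1 + 1:
  x(5) = 37.
The recurrence gives 36 but the closed form gives 37, so the closed form does not satisfy the recurrence.

No, the closed form is incorrect.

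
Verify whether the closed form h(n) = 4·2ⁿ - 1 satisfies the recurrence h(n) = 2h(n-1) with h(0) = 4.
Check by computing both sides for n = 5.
From the recurrence with h(0) = 4:
  h(0) = 4, h(1) = 8, h(2) = 16, h(3) = 32, h(4) = 64, h(5) = 128
  so the recurrence gives h(5) = 128.
From the proposed closed form h(n) = 4·2ⁿ - 1:
  h(5) = 127.
The recurrence gives 128 but the closed form gives 127, so the closed form does not satisfy the recurrence.

No, the closed form is incorrect.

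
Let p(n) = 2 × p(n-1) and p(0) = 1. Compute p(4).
Computing step by step:
p(0) = 1
p(1) = 2 × 1 = 2
p(2) = 2 × 2 = 4
p(3) = 2 × 4 = 8
p(4) = 2 × 8 = 16

16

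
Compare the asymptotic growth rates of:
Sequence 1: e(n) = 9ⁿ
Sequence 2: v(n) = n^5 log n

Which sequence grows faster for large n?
Comparing growth rates:
Growth-rate hierarchy: log n ≺ any polynomial ≺ any exponential cⁿ (c>1) ≺ n! ≺ nⁿ.
exponential base 9 dominates polynomial degree 5 (with log factor) asymptotically.

e(n) grows faster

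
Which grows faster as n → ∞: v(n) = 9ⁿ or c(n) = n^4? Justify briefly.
Comparing growth rates:
Growth-rate hierarchy: log n ≺ any polynomial ≺ any exponential cⁿ (c>1) ≺ n! ≺ nⁿ.
exponential base 9 dominates polynomial degree 4 asymptotically.

v(n) grows faster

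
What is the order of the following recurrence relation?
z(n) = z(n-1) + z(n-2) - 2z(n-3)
The order is the largest lag k for which z(n-k) appears. Here the deepest term is z(n-3), so the order is 3.

Order 3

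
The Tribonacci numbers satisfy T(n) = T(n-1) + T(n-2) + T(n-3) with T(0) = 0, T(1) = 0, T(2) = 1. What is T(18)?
Computing the sequence terms:
0, 0, 1, 1, 2, 4, 7, 13, 24, 44, 81, 149, 274, 504, 927, 1705, 3136, 5768, 10609

10609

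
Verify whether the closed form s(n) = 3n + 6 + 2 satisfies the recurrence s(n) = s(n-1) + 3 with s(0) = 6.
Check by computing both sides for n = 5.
From the recurrence with s(0) = 6:
  s(0) = 6, s(1) = 9, s(2) = 12, s(3) = 15, s(4) = 18, s(5) = 21
  so the recurrence gives s(5) = 21.
From the proposed closed form s(n) = 3n + 6 + 2:
  s(5) = 23.
The recurrence gives 21 but the closed form gives 23, so the closed form does not satisfy the recurrence.

No, the closed form is incorrect.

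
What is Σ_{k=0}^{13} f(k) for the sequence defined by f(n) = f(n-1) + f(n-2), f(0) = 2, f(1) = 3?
Computing the sequence terms: 2, 3, 5, 8, 13, 21, 34, 55, 89, 144, 233, 377, 610, 987
Adding these values together:

2581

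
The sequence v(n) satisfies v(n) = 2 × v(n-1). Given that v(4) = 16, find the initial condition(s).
In general v(n) = 2ⁿ · v(0). At n = 4: v(0) = v(4) / 2^4 = 16 / 16 = 1.

v(0) = 1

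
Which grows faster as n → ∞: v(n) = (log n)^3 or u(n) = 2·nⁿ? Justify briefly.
Comparing growth rates:
Growth-rate hierarchy: log n ≺ any polynomial ≺ any exponential cⁿ (c>1) ≺ n! ≺ nⁿ.
super-exponential nⁿ dominates polylogarithmic (log n)^3 asymptotically.

u(n) grows faster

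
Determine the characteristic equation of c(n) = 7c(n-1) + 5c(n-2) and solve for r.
Substitute c(n) = rⁿ and divide through by rⁿ⁻²: r² - 7r - 5 = 0
Discriminant: 7² + 4·5 = 69, not a perfect square, so by the quadratic formula r = (7 ± √69)/2.
General solution: c(n) = A·r₁ⁿ + B·r₂ⁿ where r₁,r₂ = (7 ± √69)/2

Characteristic: r² - 7r - 5 = 0, Roots: r = (7 ± √69)/2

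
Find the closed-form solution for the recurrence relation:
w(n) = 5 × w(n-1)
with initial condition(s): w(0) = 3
Recurrence: w(n) = 5 × w(n-1), initial: w(0) = 3.
Each term is 5 times the previous, so this is geometric with ratio 5. After n steps: w(n) = w(0)·5ⁿ = 3·5ⁿ.

w(n) = 3·5ⁿ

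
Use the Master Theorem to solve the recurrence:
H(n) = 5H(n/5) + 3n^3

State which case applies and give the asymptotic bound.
Master Theorem template: H(n) = a·H(n/b) + f(n).
Here: a=5, b=5, f(n)=3n^3
Compute log_b(a) = log_5(5) = 1.
f(n) = 3n^3 = Ω(n^(1+ε)) with ε = 2, and the regularity condition holds (a·f(n/b) = (a/b^3)·f(n) with a/b^3 = 5^-2 < 1). Case 3: H(n) = Θ(f(n)) = Θ(n^3).

Case 3: H(n) = Θ(n^3)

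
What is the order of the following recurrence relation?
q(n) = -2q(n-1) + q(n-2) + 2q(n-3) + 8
The order is the largest lag k for which q(n-k) appears. Here the deepest term is q(n-3) (the 8 term is non-homogeneous and does not affect the order), so the order is 3.

Order 3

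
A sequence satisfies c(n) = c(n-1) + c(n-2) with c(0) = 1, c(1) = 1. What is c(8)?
Computing the sequence terms:
1, 1, 2, 3, 5, 8, 13, 21, 34

34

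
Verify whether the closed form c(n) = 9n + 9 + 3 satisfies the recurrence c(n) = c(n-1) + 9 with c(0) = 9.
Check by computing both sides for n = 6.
From the recurrence with c(0) = 9:
  c(0) = 9, c(1) = 18, c(2) = 27, c(3) = 36, c(4) = 45, c(5) = 54, c(6) = 63
  so the recurrence gives c(6) = 63.
From the proposed closed form c(n) = 9n + 9 + 3:
  c(6) = 66.
The recurrence gives 63 but the closed form gives 66, so the closed form does not satisfy the recurrence.

No, the closed form is incorrect.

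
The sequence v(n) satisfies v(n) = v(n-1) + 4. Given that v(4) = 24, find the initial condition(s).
v(4) = v(0) + 4·4, so v(0) = 24 - 16 = 8.

v(0) = 8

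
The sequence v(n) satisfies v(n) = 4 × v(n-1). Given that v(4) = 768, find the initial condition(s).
In general v(n) = 4ⁿ · v(0). At n = 4: v(0) = v(4) / 4^4 = 768 / 256 = 3.

v(0) = 3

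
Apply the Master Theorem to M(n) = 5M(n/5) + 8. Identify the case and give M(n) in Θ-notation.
Master Theorem template: M(n) = a·M(n/b) + f(n).
Here: a=5, b=5, f(n)=8
Compute log_b(a) = log_5(5) = 1.
f(n) = 8 = O(n^(1-ε)) with ε = 1. Case 1: M(n) = Θ(n^log_b(a)) = Θ(n).

Case 1: M(n) = Θ(n)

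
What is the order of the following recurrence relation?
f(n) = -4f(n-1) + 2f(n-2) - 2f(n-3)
The order is the largest lag k for which f(n-k) appears. Here the deepest term is f(n-3), so the order is 3.

Order 3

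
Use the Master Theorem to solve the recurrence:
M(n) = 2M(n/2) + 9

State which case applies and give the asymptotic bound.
Master Theorem template: M(n) = a·M(n/b) + f(n).
Here: a=2, b=2, f(n)=9
Compute log_b(a) = log_2(2) = 1.
f(n) = 9 = O(n^(1-ε)) with ε = 1. Case 1: M(n) = Θ(n^log_b(a)) = Θ(n).

Case 1: M(n) = Θ(n)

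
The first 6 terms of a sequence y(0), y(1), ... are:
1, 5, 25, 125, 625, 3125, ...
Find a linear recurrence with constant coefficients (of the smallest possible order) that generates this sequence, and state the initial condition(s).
Look for the lowest-order linear relation among consecutive terms.
Observation: each term is 5× the previous.
Check at n=2: 5·5 = 25. ✓

y(n) = 5 × y(n-1), y(0) = 1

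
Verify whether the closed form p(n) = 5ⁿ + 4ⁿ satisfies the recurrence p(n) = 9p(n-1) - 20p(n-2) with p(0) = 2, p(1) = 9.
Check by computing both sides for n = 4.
From the recurrence with p(0) = 2, p(1) = 9:
  p(0) = 2, p(1) = 9, p(2) = 41, p(3) = 189, p(4) = 881
  so the recurrence gives p(4) = 881.
From the proposed closed form p(n) = 5ⁿ + 4ⁿ:
  p(4) = 881.
Both sides give 881 at n = 4, and the initial condition(s) match, so the closed form is consistent.

Yes, the closed form is correct.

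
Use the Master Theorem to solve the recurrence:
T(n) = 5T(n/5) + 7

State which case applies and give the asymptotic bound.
Master Theorem template: T(n) = a·T(n/b) + f(n).
Here: a=5, b=5, f(n)=7
Compute log_b(a) = log_5(5) = 1.
f(n) = 7 = O(n^(1-ε)) with ε = 1. Case 1: T(n) = Θ(n^log_b(a)) = Θ(n).

Case 1: T(n) = Θ(n)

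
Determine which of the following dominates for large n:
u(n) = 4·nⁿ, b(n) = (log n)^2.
Comparing growth rates:
Growth-rate hierarchy: log n ≺ any polynomial ≺ any exponential cⁿ (c>1) ≺ n! ≺ nⁿ.
super-exponential nⁿ dominates polylogarithmic (log n)^2 asymptotically.

u(n) grows faster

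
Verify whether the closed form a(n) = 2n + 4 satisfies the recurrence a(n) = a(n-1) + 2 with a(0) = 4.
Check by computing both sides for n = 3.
From the recurrence with a(0) = 4:
  a(0) = 4, a(1) = 6, a(2) = 8, a(3) = 10
  so the recurrence gives a(3) = 10.
From the proposed closed form a(n) = 2n + 4:
  a(3) = 10.
Both sides give 10 at n = 3, and the initial condition(s) match, so the closed form is consistent.

Yes, the closed form is correct.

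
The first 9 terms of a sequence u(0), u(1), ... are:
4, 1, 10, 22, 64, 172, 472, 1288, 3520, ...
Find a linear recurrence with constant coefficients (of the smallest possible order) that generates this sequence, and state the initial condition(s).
Look for the lowest-order linear relation among consecutive terms.
Observation: u(n) - 2·u(n-1) - (2)·u(n-2) = 0 holds for the shown terms, and no order-1 relation u(n) = α·u(n-1) + β fits.
Check at n=3: 2·10 + (2)·1 = 22. ✓

u(n) = 2u(n-1) + 2u(n-2), u(0) = 4, u(1) = 1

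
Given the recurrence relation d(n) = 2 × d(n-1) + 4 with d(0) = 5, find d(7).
Computing step by step:
d(0) = 5
d(1) = 2 × 5 + 4 = 14
d(2) = 2 × 14 + 4 = 32
d(3) = 2 × 32 + 4 = 68
d(4) = 2 × 68 + 4 = 140
d(5) = 2 × 140 + 4 = 284
d(6) = 2 × 284 + 4 = 572
d(7) = 2 × 572 + 4 = 1148

1148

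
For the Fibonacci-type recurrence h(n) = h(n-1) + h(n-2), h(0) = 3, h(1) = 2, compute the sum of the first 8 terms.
Computing the sequence terms: 3, 2, 5, 7, 12, 19, 31, 50
Adding these values together:

129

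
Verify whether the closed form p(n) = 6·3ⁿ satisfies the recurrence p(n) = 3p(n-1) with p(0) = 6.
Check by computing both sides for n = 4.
From the recurrence with p(0) = 6:
  p(0) = 6, p(1) = 18, p(2) = 54, p(3) = 162, p(4) = 486
  so the recurrence gives p(4) = 486.
From the proposed closed form p(n) = 6·3ⁿ:
  p(4) = 486.
Both sides give 486 at n = 4, and the initial condition(s) match, so the closed form is consistent.

Yes, the closed form is correct.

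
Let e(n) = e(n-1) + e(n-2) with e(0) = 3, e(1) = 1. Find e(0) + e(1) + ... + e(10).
Computing the sequence terms: 3, 1, 4, 5, 9, 14, 23, 37, 60, 97, 157
Adding these values together:

410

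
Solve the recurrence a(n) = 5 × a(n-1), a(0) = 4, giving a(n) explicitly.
Recurrence: a(n) = 5 × a(n-1), initial: a(0) = 4.
Each term is 5 times the previous, so this is geometric with ratio 5. After n steps: a(n) = a(0)·5ⁿ = 4·5ⁿ.

a(n) = 4·5ⁿ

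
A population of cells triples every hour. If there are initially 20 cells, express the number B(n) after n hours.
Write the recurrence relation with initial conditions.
Each hour multiplies the count by 3, so the count after n hours depends only on the count after n-1 hours: B(n) = 3 × B(n-1). The starting count gives B(0) = 20.
Unrolling n times gives the closed form B(n) = 20 × 3ⁿ.

B(n) = 3 × B(n-1), B(0) = 20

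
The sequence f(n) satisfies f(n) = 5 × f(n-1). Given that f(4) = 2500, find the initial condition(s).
In general f(n) = 5ⁿ · f(0). At n = 4: f(0) = f(4) / 5^4 = 2500 / 625 = 4.

f(0) = 4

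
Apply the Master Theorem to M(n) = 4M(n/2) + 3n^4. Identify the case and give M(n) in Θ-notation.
Master Theorem template: M(n) = a·M(n/b) + f(n).
Here: a=4, b=2, f(n)=3n^4
Compute log_b(a) = log_2(4) = 2.
f(n) = 3n^4 = Ω(n^(2+ε)) with ε = 2, and the regularity condition holds (a·f(n/b) = (a/b^4)·f(n) with a/b^4 = 2^-2 < 1). Case 3: M(n) = Θ(f(n)) = Θ(n^4).

Case 3: M(n) = Θ(n^4)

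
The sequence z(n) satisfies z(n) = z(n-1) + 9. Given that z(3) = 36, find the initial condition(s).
z(3) = z(0) + 3·9, so z(0) = 36 - 27 = 9.

z(0) = 9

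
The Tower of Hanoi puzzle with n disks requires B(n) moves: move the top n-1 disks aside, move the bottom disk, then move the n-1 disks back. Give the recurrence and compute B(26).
Moving n disks = move the top n-1 disks aside (B(n-1) moves) + move the largest disk (1 move) + move the n-1 disks back on top (B(n-1) moves), so B(n) = 2B(n-1) + 1, with B(1) = 1 (a single disk takes one move).
First terms: 1, 3, 7, 15, 31, 63, … — each is one less than a power of 2. Indeed B(n) + 1 = 2(B(n-1) + 1) with B(1) + 1 = 2, so B(n) + 1 = 2ⁿ and B(n) = 2ⁿ - 1.
Hence B(26) = 2^26 - 1 = 67108864 - 1 = 67108863.

B(n) = 2B(n-1) + 1, B(1) = 1; B(26) = 67108863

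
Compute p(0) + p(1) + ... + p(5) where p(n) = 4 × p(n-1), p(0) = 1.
Computing the sequence terms: 1, 4, 16, 64, 256, 1024
Adding these values together:

1365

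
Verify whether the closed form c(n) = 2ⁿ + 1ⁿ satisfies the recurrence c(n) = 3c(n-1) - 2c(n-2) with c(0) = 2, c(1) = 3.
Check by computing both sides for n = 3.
From the recurrence with c(0) = 2, c(1) = 3:
  c(0) = 2, c(1) = 3, c(2) = 5, c(3) = 9
  so the recurrence gives c(3) = 9.
From the proposed closed form c(n) = 2ⁿ + 1ⁿ:
  c(3) = 9.
Both sides give 9 at n = 3, and the initial condition(s) match, so the closed form is consistent.

Yes, the closed form is correct.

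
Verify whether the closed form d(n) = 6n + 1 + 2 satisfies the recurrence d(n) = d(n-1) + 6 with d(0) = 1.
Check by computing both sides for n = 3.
From the recurrence with d(0) = 1:
  d(0) = 1, d(1) = 7, d(2) = 13, d(3) = 19
  so the recurrence gives d(3) = 19.
From the proposed closed form d(n) = 6n + 1 + 2:
  d(3) = 21.
The recurrence gives 19 but the closed form gives 21, so the closed form does not satisfy the recurrence.

No, the closed form is incorrect.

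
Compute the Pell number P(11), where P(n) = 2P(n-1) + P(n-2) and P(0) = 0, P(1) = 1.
Computing the sequence terms:
0, 1, 2, 5, 12, 29, 70, 169, 408, 985, 2378, 5741

5741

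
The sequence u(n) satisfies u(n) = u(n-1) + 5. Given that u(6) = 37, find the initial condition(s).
u(6) = u(0) + 6·5, so u(0) = 37 - 30 = 7.

u(0) = 7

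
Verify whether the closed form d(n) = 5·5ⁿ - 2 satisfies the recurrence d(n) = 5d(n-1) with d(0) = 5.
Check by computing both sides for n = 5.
From the recurrence with d(0) = 5:
  d(0) = 5, d(1) = 25, d(2) = 125, d(3) = 625, d(4) = 3125, d(5) = 15625
  so the recurrence gives d(5) = 15625.
From the proposed closed form d(n) = 5·5ⁿ - 2:
  d(5) = 15623.
The recurrence gives 15625 but the closed form gives 15623, so the closed form does not satisfy the recurrence.

No, the closed form is incorrect.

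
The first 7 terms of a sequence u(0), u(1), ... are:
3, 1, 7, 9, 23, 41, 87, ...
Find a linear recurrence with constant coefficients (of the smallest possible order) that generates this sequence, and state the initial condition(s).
Look for the lowest-order linear relation among consecutive terms.
Observation: u(n) - 1·u(n-1) - (2)·u(n-2) = 0 holds for the shown terms, and no order-1 relation u(n) = α·u(n-1) + β fits.
Check at n=3: 1·7 + (2)·1 = 9. ✓

u(n) = u(n-1) + 2u(n-2), u(0) = 3, u(1) = 1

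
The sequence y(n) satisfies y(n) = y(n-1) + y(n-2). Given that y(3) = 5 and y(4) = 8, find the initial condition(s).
Work backwards using y(k) = y(k+2) - y(k+1):
y(2) = y(4) - y(3) = 8 - 5 = 3
y(1) = y(3) - y(2) = 5 - 3 = 2
y(0) = y(2) - y(1) = 3 - 2 = 1

y(0) = 1, y(1) = 2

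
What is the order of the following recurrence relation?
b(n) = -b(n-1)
The order is the largest lag k for which b(n-k) appears. Here the deepest term is b(n-1), so the order is 1.

Order 1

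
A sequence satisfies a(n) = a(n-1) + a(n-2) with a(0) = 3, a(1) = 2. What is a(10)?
Computing the sequence terms:
3, 2, 5, 7, 12, 19, 31, 50, 81, 131, 212

212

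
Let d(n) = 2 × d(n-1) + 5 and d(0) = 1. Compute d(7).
Computing step by step:
d(0) = 1
d(1) = 2 × 1 + 5 = 7
d(2) = 2 × 7 + 5 = 19
d(3) = 2 × 19 + 5 = 43
d(4) = 2 × 43 + 5 = 91
d(5) = 2 × 91 + 5 = 187
d(6) = 2 × 187 + 5 = 379
d(7) = 2 × 379 + 5 = 763

763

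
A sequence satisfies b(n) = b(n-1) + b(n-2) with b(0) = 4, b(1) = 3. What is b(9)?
Computing the sequence terms:
4, 3, 7, 10, 17, 27, 44, 71, 115, 186

186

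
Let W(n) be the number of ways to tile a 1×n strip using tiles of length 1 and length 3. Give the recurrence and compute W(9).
Condition on the last tile: it has length 1 (leaving a 1×(n-1) strip) or length 3 (leaving a 1×(n-3) strip), so W(n) = W(n-1) + W(n-3) (order-3 linear recurrence).
For 0 ≤ i < 3 only unit tiles fit, so W(i) = 1.
Iterating the recurrence: W(3) = 2, W(4) = 3, W(5) = 4, W(6) = 6, W(7) = 9, W(8) = 13, W(9) = 19.

W(n) = W(n-1) + W(n-3), with W(i) = 1 for 0 ≤ i < 3; W(9) = 19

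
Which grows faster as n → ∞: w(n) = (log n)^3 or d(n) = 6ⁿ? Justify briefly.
Comparing growth rates:
Growth-rate hierarchy: log n ≺ any polynomial ≺ any exponential cⁿ (c>1) ≺ n! ≺ nⁿ.
exponential base 6 dominates polylogarithmic (log n)^3 asymptotically.

d(n) grows faster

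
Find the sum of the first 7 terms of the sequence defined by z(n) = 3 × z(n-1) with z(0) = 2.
Computing the sequence terms: 2, 6, 18, 54, 162, 486, 1458
Adding these values together:

2186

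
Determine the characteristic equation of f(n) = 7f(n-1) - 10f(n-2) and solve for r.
Substitute f(n) = rⁿ and divide through by rⁿ⁻²: r² - 7r + 10 = 0
Factor: (r - 2)(r - 5) = 0, so r = 2, 5.
General solution: f(n) = A·2ⁿ + B·5ⁿ

Characteristic: r² - 7r + 10 = 0, Roots: r = 2, 5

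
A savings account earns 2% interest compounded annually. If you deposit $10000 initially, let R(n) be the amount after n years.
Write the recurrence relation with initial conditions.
Each year the balance grows by 2%, i.e. is multiplied by 1 + 2/100 = 1.02, so R(n) = 1.02 × R(n-1). The initial deposit gives R(0) = 10000.
Unrolling gives the closed form R(n) = 10000 × (1.02)ⁿ.

R(n) = 1.02 × R(n-1), R(0) = 10000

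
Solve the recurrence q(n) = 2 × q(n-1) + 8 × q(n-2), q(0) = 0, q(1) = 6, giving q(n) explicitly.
Recurrence: q(n) = 2 × q(n-1) + 8 × q(n-2), initial: q(0) = 0, q(1) = 6.
Characteristic equation: r² - 2r - 8 = 0, which factors as (r - 4)(r + 2) = 0, so r = 4, -2. General solution q(n) = A·4ⁿ + B·(-2)ⁿ. From q(0) = 0: A + B = 0. From q(1) = 6: 4A - 2B = 6. Solving gives A = 1, B = -1.

q(n) = 4ⁿ - (-2)ⁿ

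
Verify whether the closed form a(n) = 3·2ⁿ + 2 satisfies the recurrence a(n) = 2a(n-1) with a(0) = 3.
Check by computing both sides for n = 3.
From the recurrence with a(0) = 3:
  a(0) = 3, a(1) = 6, a(2) = 12, a(3) = 24
  so the recurrence gives a(3) = 24.
From the proposed closed form a(n) = 3·2ⁿ + 2:
  a(3) = 26.
The recurrence gives 24 but the closed form gives 26, so the closed form does not satisfy the recurrence.

No, the closed form is incorrect.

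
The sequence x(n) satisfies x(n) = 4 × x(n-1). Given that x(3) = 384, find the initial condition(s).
In general x(n) = 4ⁿ · x(0). At n = 3: x(0) = x(3) / 4^3 = 384 / 64 = 6.

x(0) = 6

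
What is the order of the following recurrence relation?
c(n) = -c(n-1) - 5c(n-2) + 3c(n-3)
The order is the largest lag k for which c(n-k) appears. Here the deepest term is c(n-3), so the order is 3.

Order 3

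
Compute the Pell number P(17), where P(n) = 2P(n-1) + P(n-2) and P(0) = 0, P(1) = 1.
Computing the sequence terms:
0, 1, 2, 5, 12, 29, 70, 169, 408, 985, 2378, 5741, 13860, 33461, 80782, 195025, 470832, 1136689

1136689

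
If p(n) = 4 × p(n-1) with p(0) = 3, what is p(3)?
Computing step by step:
p(0) = 3
p(1) = 4 × 3 = 12
p(2) = 4 × 12 = 48
p(3) = 4 × 48 = 192

192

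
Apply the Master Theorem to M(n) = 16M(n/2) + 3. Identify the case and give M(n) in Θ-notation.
Master Theorem template: M(n) = a·M(n/b) + f(n).
Here: a=16, b=2, f(n)=3
Compute log_b(a) = log_2(16) = 4.
f(n) = 3 = O(n^(4-ε)) with ε = 4. Case 1: M(n) = Θ(n^log_b(a)) = Θ(n^4).

Case 1: M(n) = Θ(n^4)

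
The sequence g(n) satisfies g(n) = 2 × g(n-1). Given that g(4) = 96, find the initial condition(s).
In general g(n) = 2ⁿ · g(0). At n = 4: g(0) = g(4) / 2^4 = 96 / 16 = 6.

g(0) = 6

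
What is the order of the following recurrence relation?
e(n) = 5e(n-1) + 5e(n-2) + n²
The order is the largest lag k for which e(n-k) appears. Here the deepest term is e(n-2) (the n² term is non-homogeneous and does not affect the order), so the order is 2.

Order 2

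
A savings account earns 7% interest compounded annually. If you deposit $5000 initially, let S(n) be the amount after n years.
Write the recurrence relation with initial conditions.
Each year the balance grows by 7%, i.e. is multiplied by 1 + 7/100 = 1.07, so S(n) = 1.07 × S(n-1). The initial deposit gives S(0) = 5000.
Unrolling gives the closed form S(n) = 5000 × (1.07)ⁿ.

S(n) = 1.07 × S(n-1), S(0) = 5000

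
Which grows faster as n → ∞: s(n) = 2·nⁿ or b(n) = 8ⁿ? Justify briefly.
Comparing growth rates:
Growth-rate hierarchy: log n ≺ any polynomial ≺ any exponential cⁿ (c>1) ≺ n! ≺ nⁿ.
super-exponential nⁿ dominates exponential base 8 asymptotically.

s(n) grows faster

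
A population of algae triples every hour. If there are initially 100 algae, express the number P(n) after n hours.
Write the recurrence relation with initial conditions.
Each hour multiplies the count by 3, so the count after n hours depends only on the count after n-1 hours: P(n) = 3 × P(n-1). The starting count gives P(0) = 100.
Unrolling n times gives the closed form P(n) = 100 × 3ⁿ.

P(n) = 3 × P(n-1), P(0) = 100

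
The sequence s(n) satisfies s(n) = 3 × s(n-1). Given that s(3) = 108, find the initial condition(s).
In general s(n) = 3ⁿ · s(0). At n = 3: s(0) = s(3) / 3^3 = 108 / 27 = 4.

s(0) = 4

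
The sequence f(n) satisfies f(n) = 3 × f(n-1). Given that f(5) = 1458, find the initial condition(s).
In general f(n) = 3ⁿ · f(0). At n = 5: f(0) = f(5) / 3^5 = 1458 / 243 = 6.

f(0) = 6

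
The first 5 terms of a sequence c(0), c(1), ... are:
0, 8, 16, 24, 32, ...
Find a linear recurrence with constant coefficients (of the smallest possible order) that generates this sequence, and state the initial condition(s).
Look for the lowest-order linear relation among consecutive terms.
Observation: consecutive differences are constant (= 8).
Check at n=2: 1·8 + 8 = 16. ✓

c(n) = c(n-1) + 8, c(0) = 0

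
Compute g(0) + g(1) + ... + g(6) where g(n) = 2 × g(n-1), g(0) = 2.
Computing the sequence terms: 2, 4, 8, 16, 32, 64, 128
Adding these values together:

254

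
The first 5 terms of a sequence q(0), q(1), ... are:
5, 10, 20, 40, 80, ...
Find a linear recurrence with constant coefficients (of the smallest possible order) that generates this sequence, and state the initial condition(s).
Look for the lowest-order linear relation among consecutive terms.
Observation: each term is 2× the previous.
Check at n=2: 2·10 = 20. ✓

q(n) = 2 × q(n-1), q(0) = 5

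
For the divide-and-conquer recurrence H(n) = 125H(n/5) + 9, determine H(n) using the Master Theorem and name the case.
Master Theorem template: H(n) = a·H(n/b) + f(n).
Here: a=125, b=5, f(n)=9
Compute log_b(a) = log_5(125) = 3.
f(n) = 9 = O(n^(3-ε)) with ε = 3. Case 1: H(n) = Θ(n^log_b(a)) = Θ(n^3).

Case 1: H(n) = Θ(n^3)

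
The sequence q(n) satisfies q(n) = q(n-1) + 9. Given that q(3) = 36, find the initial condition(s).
q(3) = q(0) + 3·9, so q(0) = 36 - 27 = 9.

q(0) = 9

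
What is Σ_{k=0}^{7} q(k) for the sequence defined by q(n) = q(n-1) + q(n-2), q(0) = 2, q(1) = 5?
Computing the sequence terms: 2, 5, 7, 12, 19, 31, 50, 81
Adding these values together:

207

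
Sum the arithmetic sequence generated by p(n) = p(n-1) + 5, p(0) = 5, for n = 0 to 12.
Computing the sequence terms: 5, 10, 15, 20, 25, 30, 35, 40, 45, 50, 55, 60, 65
Adding these values together:

455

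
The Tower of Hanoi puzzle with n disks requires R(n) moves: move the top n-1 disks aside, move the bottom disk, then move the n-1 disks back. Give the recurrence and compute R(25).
Moving n disks = move the top n-1 disks aside (R(n-1) moves) + move the largest disk (1 move) + move the n-1 disks back on top (R(n-1) moves), so R(n) = 2R(n-1) + 1, with R(1) = 1 (a single disk takes one move).
First terms: 1, 3, 7, 15, 31, 63, … — each is one less than a power of 2. Indeed R(n) + 1 = 2(R(n-1) + 1) with R(1) + 1 = 2, so R(n) + 1 = 2ⁿ and R(n) = 2ⁿ - 1.
Hence R(25) = 2^25 - 1 = 33554432 - 1 = 33554431.

R(n) = 2R(n-1) + 1, R(1) = 1; R(25) = 33554431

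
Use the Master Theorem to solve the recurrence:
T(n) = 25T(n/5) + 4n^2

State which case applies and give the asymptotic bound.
Master Theorem template: T(n) = a·T(n/b) + f(n).
Here: a=25, b=5, f(n)=4n^2
Compute log_b(a) = log_5(25) = 2.
f(n) = 4n^2 = Θ(n^2). Case 2: T(n) = Θ(n^2 log n).

Case 2: T(n) = Θ(n^2 log n)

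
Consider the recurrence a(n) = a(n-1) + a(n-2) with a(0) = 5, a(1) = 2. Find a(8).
Computing the sequence terms:
5, 2, 7, 9, 16, 25, 41, 66, 107

107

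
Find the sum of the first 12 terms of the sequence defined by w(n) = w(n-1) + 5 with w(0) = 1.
Computing the sequence terms: 1, 6, 11, 16, 21, 26, 31, 36, 41, 46, 51, 56
Adding these values together:

342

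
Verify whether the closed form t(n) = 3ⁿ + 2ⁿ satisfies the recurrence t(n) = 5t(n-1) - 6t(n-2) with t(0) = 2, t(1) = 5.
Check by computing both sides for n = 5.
From the recurrence with t(0) = 2, t(1) = 5:
  t(0) = 2, t(1) = 5, t(2) = 13, t(3) = 35, t(4) = 97, t(5) = 275
  so the recurrence gives t(5) = 275.
From the proposed closed form t(n) = 3ⁿ + 2ⁿ:
  t(5) = 275.
Both sides give 275 at n = 5, and the initial condition(s) match, so the closed form is consistent.

Yes, the closed form is correct.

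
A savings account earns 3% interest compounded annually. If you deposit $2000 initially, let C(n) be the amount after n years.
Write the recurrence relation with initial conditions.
Each year the balance grows by 3%, i.e. is multiplied by 1 + 3/100 = 1.03, so C(n) = 1.03 × C(n-1). The initial deposit gives C(0) = 2000.
Unrolling gives the closed form C(n) = 2000 × (1.03)ⁿ.

C(n) = 1.03 × C(n-1), C(0) = 2000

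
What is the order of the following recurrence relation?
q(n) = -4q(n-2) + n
The order is the largest lag k for which q(n-k) appears. Here the deepest term is q(n-2) (the n term is non-homogeneous and does not affect the order), so the order is 2.

Order 2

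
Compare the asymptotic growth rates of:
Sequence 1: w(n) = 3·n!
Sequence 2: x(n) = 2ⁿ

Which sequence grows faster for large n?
Comparing growth rates:
Growth-rate hierarchy: log n ≺ any polynomial ≺ any exponential cⁿ (c>1) ≺ n! ≺ nⁿ.
factorial dominates exponential base 2 asymptotically.

w(n) grows faster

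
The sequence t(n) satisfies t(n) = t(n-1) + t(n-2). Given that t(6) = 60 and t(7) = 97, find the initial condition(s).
Work backwards using t(k) = t(k+2) - t(k+1):
t(5) = t(7) - t(6) = 97 - 60 = 37
t(4) = t(6) - t(5) = 60 - 37 = 23
t(3) = t(5) - t(4) = 37 - 23 = 14
t(2) = t(4) - t(3) = 23 - 14 = 9
t(1) = t(3) - t(2) = 14 - 9 = 5
t(0) = t(2) - t(1) = 9 - 5 = 4

t(0) = 4, t(1) = 5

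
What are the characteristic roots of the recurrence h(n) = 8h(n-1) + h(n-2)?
Substitute h(n) = rⁿ and divide through by rⁿ⁻²: r² - 8r - 1 = 0
Discriminant: 8² + 4·1 = 68, not a perfect square, so by the quadratic formula r = (8 ± √68)/2.
General solution: h(n) = A·r₁ⁿ + B·r₂ⁿ where r₁,r₂ = (8 ± √68)/2

Characteristic: r² - 8r - 1 = 0, Roots: r = (8 ± √68)/2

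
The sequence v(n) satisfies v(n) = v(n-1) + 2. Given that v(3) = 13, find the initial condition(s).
v(3) = v(0) + 3·2, so v(0) = 13 - 6 = 7.

v(0) = 7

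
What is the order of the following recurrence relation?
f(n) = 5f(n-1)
The order is the largest lag k for which f(n-k) appears. Here the deepest term is f(n-1), so the order is 1.

Order 1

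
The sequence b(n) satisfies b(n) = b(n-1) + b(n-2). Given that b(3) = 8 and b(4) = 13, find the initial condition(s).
Work backwards using b(k) = b(k+2) - b(k+1):
b(2) = b(4) - b(3) = 13 - 8 = 5
b(1) = b(3) - b(2) = 8 - 5 = 3
b(0) = b(2) - b(1) = 5 - 3 = 2

b(0) = 2, b(1) = 3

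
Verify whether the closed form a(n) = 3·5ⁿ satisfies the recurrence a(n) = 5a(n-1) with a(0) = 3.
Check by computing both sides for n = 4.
From the recurrence with a(0) = 3:
  a(0) = 3, a(1) = 15, a(2) = 75, a(3) = 375, a(4) = 1875
  so the recurrence gives a(4) = 1875.
From the proposed closed form a(n) = 3·5ⁿ:
  a(4) = 1875.
Both sides give 1875 at n = 4, and the initial condition(s) match, so the closed form is consistent.

Yes, the closed form is correct.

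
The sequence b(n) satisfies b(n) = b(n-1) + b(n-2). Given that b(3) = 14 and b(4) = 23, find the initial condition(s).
Work backwards using b(k) = b(k+2) - b(k+1):
b(2) = b(4) - b(3) = 23 - 14 = 9
b(1) = b(3) - b(2) = 14 - 9 = 5
b(0) = b(2) - b(1) = 9 - 5 = 4

b(0) = 4, b(1) = 5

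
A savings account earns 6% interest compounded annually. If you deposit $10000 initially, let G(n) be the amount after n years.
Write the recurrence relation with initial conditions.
Each year the balance grows by 6%, i.e. is multiplied by 1 + 6/100 = 1.06, so G(n) = 1.06 × G(n-1). The initial deposit gives G(0) = 10000.
Unrolling gives the closed form G(n) = 10000 × (1.06)ⁿ.

G(n) = 1.06 × G(n-1), G(0) = 10000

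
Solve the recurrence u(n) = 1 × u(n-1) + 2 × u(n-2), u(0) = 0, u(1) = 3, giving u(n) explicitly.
Recurrence: u(n) = 1 × u(n-1) + 2 × u(n-2), initial: u(0) = 0, u(1) = 3.
Characteristic equation: r² - 1r - 2 = 0, which factors as (r - 2)(r + 1) = 0, so r = 2, -1. General solution u(n) = A·2ⁿ + B·(-1)ⁿ. From u(0) = 0: A + B = 0. From u(1) = 3: 2A - 1B = 3. Solving gives A = 1, B = -1.

u(n) = 2ⁿ - (-1)ⁿ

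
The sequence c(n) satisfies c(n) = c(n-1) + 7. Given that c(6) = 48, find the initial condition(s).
c(6) = c(0) + 6·7, so c(0) = 48 - 42 = 6.

c(0) = 6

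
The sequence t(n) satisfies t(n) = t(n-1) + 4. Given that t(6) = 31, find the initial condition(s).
t(6) = t(0) + 6·4, so t(0) = 31 - 24 = 7.

t(0) = 7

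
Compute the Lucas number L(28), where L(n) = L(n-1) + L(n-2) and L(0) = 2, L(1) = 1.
Computing the sequence terms:
2, 1, 3, 4, 7, 11, 18, 29, 47, 76, 123, 199, 322, 521, 843, 1364, 2207, 3571, 5778, 9349, 15127, 24476, 39603, 64079, 103682, 167761, 271443, 439204, 710647

710647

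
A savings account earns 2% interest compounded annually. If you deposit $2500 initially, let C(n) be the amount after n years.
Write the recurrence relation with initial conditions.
Each year the balance grows by 2%, i.e. is multiplied by 1 + 2/100 = 1.02, so C(n) = 1.02 × C(n-1). The initial deposit gives C(0) = 2500.
Unrolling gives the closed form C(n) = 2500 × (1.02)ⁿ.

C(n) = 1.02 × C(n-1), C(0) = 2500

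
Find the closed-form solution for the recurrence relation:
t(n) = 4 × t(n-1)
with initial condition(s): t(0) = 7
Recurrence: t(n) = 4 × t(n-1), initial: t(0) = 7.
Each term is 4 times the previous, so this is geometric with ratio 4. After n steps: t(n) = t(0)·4ⁿ = 7·4ⁿ.

t(n) = 7·4ⁿ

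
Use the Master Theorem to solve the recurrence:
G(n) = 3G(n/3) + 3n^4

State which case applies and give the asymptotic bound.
Master Theorem template: G(n) = a·G(n/b) + f(n).
Here: a=3, b=3, f(n)=3n^4
Compute log_b(a) = log_3(3) = 1.
f(n) = 3n^4 = Ω(n^(1+ε)) with ε = 3, and the regularity condition holds (a·f(n/b) = (a/b^4)·f(n) with a/b^4 = 3^-3 < 1). Case 3: G(n) = Θ(f(n)) = Θ(n^4).

Case 3: G(n) = Θ(n^4)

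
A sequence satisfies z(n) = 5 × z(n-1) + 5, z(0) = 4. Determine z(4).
Computing step by step:
z(0) = 4
z(1) = 5 × 4 + 5 = 25
z(2) = 5 × 25 + 5 = 130
z(3) = 5 × 130 + 5 = 655
z(4) = 5 × 655 + 5 = 3280

3280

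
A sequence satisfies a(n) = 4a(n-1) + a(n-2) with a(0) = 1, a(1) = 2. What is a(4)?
Computing the sequence terms:
1, 2, 9, 38, 161

161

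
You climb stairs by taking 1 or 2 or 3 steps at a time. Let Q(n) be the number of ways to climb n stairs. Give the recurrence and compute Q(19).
Condition on the size of the last step (1 to 3): before it there were n-1, …, n-3 stairs climbed, and these cases are disjoint, so Q(n) = Q(n-1) + Q(n-2) + Q(n-3) (order-3 linear recurrence).
Initial conditions by direct count (compositions of i into parts ≤ 3): Q(1) = 1; Q(2) = 2; Q(3) = 4.
Iterating the recurrence: Q(4) = 7, Q(5) = 13, Q(6) = 24, Q(7) = 44, Q(8) = 81, Q(9) = 149, Q(10) = 274, Q(11) = 504, Q(12) = 927, Q(13) = 1705, Q(14) = 3136, Q(15) = 5768, Q(16) = 10609, Q(17) = 19513, Q(18) = 35890, Q(19) = 66012.

Q(n) = Q(n-1) + Q(n-2) + Q(n-3), Q(1) = 1, Q(2) = 2, Q(3) = 4; Q(19) = 66012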